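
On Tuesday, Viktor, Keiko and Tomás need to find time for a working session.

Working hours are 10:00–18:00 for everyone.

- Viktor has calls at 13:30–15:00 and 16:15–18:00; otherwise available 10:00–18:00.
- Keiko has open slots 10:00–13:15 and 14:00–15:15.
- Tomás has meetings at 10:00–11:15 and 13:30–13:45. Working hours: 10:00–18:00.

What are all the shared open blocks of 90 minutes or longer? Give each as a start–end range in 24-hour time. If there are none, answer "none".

11:15–13:15

Viktor free within 10:00–18:00: 10:00–13:30, 15:00–16:15.
Tomás free within 10:00–18:00: 11:15–13:30, 13:45–18:00.
Viktor ∩ Keiko: 10:00–13:15, 15:00–15:15.
Viktor ∩ Keiko ∩ Tomás: 11:15–13:15, 15:00–15:15.
Windows ≥ 90 min: 11:15–13:15.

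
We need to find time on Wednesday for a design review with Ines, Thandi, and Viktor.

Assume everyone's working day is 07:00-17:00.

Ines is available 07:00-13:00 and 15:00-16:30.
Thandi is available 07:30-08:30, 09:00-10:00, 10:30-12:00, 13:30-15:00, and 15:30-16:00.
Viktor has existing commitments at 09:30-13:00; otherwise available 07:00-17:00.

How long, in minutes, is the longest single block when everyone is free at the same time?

60 minutes

Viktor free within 07:00–17:00: 07:00–09:30, 13:00–17:00.
Ines ∩ Thandi: 07:30–08:30, 09:00–10:00, 10:30–12:00, 15:30–16:00.
Ines ∩ Thandi ∩ Viktor: 07:30–08:30, 09:00–09:30, 15:30–16:00.
Common window lengths: 60, 30, 30 min; longest is 60.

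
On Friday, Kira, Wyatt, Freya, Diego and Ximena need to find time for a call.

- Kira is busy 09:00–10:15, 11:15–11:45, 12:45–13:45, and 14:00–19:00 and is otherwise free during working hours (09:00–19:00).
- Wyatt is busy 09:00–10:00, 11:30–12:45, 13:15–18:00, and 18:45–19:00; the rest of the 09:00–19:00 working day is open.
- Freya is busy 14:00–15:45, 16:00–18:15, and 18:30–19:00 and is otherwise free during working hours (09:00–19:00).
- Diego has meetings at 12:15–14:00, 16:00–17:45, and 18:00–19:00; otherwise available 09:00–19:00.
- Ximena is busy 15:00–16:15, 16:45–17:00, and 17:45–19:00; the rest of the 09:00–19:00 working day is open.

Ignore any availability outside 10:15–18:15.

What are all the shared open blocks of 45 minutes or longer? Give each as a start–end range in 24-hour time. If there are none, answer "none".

10:15–11:15

Kira free within 09:00–19:00: 10:15–11:15, 11:45–12:45, 13:45–14:00.
Wyatt free within 09:00–19:00: 10:00–11:30, 12:45–13:15, 18:00–18:45.
Freya free within 09:00–19:00: 09:00–14:00, 15:45–16:00, 18:15–18:30.
Diego free within 09:00–19:00: 09:00–12:15, 14:00–16:00, 17:45–18:00.
Ximena free within 09:00–19:00: 09:00–15:00, 16:15–16:45, 17:00–17:45.
Kira ∩ Wyatt: 10:15–11:15.
Kira ∩ Wyatt ∩ Freya: 10:15–11:15.
Kira ∩ Wyatt ∩ Freya ∩ Diego: 10:15–11:15.
Kira ∩ Wyatt ∩ Freya ∩ Diego ∩ Ximena: 10:15–11:15.
Restricted to 10:15–18:15: 10:15–11:15.
Windows ≥ 45 min: 10:15–11:15.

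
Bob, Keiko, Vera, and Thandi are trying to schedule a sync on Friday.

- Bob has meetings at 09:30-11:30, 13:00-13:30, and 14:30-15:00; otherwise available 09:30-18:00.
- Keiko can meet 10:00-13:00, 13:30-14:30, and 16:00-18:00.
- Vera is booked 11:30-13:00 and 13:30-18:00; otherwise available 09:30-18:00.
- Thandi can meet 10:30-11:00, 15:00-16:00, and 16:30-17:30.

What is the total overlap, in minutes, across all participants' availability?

0 minutes

Bob free within 09:30–18:00: 11:30–13:00, 13:30–14:30, 15:00–18:00.
Vera free within 09:30–18:00: 09:30–11:30, 13:00–13:30.
Bob ∩ Keiko: 11:30–13:00, 13:30–14:30, 16:00–18:00.
Bob ∩ Keiko ∩ Vera: (none).
Bob ∩ Keiko ∩ Vera ∩ Thandi: (none).
Total common minutes: 0.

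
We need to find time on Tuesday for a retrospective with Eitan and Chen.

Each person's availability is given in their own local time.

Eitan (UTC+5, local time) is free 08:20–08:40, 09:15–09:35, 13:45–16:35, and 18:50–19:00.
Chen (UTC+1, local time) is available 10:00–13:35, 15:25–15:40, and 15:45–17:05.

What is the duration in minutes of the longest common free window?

155 minutes

Eitan → UTC: 03:20–03:40, 04:15–04:35, 08:45–11:35, 13:50–14:00.
Chen → UTC: 09:00–12:35, 14:25–14:40, 14:45–16:05.
Eitan ∩ Chen: 09:00–11:35.
Single common window of 155 minutes.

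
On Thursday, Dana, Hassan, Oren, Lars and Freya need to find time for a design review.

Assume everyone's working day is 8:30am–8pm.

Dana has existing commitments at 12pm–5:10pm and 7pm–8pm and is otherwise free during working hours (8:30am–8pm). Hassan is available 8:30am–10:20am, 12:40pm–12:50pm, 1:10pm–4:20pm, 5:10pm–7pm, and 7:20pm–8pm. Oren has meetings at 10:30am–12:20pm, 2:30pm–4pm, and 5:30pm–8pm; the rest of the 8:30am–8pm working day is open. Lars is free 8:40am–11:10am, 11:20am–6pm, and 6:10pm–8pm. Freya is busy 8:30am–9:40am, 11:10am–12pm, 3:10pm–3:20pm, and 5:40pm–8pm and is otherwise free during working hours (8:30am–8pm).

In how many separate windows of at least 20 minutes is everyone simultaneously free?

Dana free within 08:30–20:00: 08:30–12:00, 17:10–19:00.
Oren free within 08:30–20:00: 08:30–10:30, 12:20–14:30, 16:00–17:30.
Freya free within 08:30–20:00: 09:40–11:10, 12:00–15:10, 15:20–17:40.
Dana ∩ Hassan: 08:30–10:20, 17:10–19:00.
Dana ∩ Hassan ∩ Oren: 08:30–10:20, 17:10–17:30.
Dana ∩ Hassan ∩ Oren ∩ Lars: 08:40–10:20, 17:10–17:30.
Dana ∩ Hassan ∩ Oren ∩ Lars ∩ Freya: 09:40–10:20, 17:10–17:30.
Windows ≥ 20 min: 09:40–10:20, 17:10–17:30.
That's 2 windows.

2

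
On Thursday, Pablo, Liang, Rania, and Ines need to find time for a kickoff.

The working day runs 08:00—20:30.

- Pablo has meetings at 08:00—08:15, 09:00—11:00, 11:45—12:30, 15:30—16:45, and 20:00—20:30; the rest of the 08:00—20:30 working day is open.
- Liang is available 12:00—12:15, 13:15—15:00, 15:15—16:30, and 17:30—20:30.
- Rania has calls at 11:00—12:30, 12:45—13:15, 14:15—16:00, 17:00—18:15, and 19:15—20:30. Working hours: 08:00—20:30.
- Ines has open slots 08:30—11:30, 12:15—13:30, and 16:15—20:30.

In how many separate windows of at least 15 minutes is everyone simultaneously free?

Pablo free within 08:00–20:30: 08:15–09:00, 11:00–11:45, 12:30–15:30, 16:45–20:00.
Rania free within 08:00–20:30: 08:00–11:00, 12:30–12:45, 13:15–14:15, 16:00–17:00, 18:15–19:15.
Pablo ∩ Liang: 13:15–15:00, 15:15–15:30, 17:30–20:00.
Pablo ∩ Liang ∩ Rania: 13:15–14:15, 18:15–19:15.
Pablo ∩ Liang ∩ Rania ∩ Ines: 13:15–13:30, 18:15–19:15.
Windows ≥ 15 min: 13:15–13:30, 18:15–19:15.
That's 2 windows.

2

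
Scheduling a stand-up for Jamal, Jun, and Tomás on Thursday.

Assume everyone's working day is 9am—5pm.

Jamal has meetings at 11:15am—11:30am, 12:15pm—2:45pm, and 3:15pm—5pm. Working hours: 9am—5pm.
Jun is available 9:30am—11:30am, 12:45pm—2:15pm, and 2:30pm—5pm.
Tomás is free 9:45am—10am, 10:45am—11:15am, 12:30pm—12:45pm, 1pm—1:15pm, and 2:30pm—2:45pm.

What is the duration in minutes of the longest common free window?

Jamal free within 09:00–17:00: 09:00–11:15, 11:30–12:15, 14:45–15:15.
Jamal ∩ Jun: 09:30–11:15, 14:45–15:15.
Jamal ∩ Jun ∩ Tomás: 09:45–10:00, 10:45–11:15.
Common window lengths: 15, 30 min; longest is 30.

30 minutes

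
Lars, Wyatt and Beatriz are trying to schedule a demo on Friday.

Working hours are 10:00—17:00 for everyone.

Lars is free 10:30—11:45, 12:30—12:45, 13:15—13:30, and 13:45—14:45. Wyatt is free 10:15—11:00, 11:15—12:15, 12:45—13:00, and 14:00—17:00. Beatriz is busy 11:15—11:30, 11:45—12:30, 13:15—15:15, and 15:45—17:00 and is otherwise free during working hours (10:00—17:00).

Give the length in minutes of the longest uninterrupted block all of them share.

Beatriz free within 10:00–17:00: 10:00–11:15, 11:30–11:45, 12:30–13:15, 15:15–15:45.
Lars ∩ Wyatt: 10:30–11:00, 11:15–11:45, 14:00–14:45.
Lars ∩ Wyatt ∩ Beatriz: 10:30–11:00, 11:30–11:45.
Common window lengths: 30, 15 min; longest is 30.

30 minutes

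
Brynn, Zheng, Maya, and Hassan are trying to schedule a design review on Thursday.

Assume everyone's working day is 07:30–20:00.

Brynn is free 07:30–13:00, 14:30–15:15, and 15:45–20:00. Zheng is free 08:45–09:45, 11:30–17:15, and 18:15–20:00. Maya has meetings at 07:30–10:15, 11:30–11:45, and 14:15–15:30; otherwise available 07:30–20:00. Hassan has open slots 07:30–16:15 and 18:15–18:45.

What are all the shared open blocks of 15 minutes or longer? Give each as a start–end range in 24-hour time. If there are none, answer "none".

11:45–13:00, 15:45–16:15, 18:15–18:45

Maya free within 07:30–20:00: 10:15–11:30, 11:45–14:15, 15:30–20:00.
Brynn ∩ Zheng: 08:45–09:45, 11:30–13:00, 14:30–15:15, 15:45–17:15, 18:15–20:00.
Brynn ∩ Zheng ∩ Maya: 11:45–13:00, 15:45–17:15, 18:15–20:00.
Brynn ∩ Zheng ∩ Maya ∩ Hassan: 11:45–13:00, 15:45–16:15, 18:15–18:45.
Windows ≥ 15 min: 11:45–13:00, 15:45–16:15, 18:15–18:45.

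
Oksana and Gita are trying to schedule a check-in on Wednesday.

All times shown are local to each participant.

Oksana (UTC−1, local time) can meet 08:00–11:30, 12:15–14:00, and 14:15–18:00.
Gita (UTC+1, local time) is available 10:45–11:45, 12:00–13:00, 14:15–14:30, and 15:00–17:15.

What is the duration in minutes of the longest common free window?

Oksana → UTC: 09:00–12:30, 13:15–15:00, 15:15–19:00.
Gita → UTC: 09:45–10:45, 11:00–12:00, 13:15–13:30, 14:00–16:15.
Oksana ∩ Gita: 09:45–10:45, 11:00–12:00, 13:15–13:30, 14:00–15:00, 15:15–16:15.
Common window lengths: 60, 60, 15, 60, 60 min; longest is 60.

60 minutes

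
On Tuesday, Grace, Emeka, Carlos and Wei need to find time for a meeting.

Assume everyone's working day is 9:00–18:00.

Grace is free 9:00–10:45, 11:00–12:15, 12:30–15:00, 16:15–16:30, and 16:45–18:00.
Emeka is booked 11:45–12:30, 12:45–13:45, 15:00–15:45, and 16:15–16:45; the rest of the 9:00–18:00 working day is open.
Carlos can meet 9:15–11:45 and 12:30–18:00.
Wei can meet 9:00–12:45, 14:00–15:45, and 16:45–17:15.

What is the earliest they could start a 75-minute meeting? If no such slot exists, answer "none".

09:15

Emeka free within 09:00–18:00: 09:00–11:45, 12:30–12:45, 13:45–15:00, 15:45–16:15, 16:45–18:00.
Grace ∩ Emeka: 09:00–10:45, 11:00–11:45, 12:30–12:45, 13:45–15:00, 16:45–18:00.
Grace ∩ Emeka ∩ Carlos: 09:15–10:45, 11:00–11:45, 12:30–12:45, 13:45–15:00, 16:45–18:00.
Grace ∩ Emeka ∩ Carlos ∩ Wei: 09:15–10:45, 11:00–11:45, 12:30–12:45, 14:00–15:00, 16:45–17:15.
Windows ≥ 75 min: 09:15–10:45.
Earliest such window starts at 09:15.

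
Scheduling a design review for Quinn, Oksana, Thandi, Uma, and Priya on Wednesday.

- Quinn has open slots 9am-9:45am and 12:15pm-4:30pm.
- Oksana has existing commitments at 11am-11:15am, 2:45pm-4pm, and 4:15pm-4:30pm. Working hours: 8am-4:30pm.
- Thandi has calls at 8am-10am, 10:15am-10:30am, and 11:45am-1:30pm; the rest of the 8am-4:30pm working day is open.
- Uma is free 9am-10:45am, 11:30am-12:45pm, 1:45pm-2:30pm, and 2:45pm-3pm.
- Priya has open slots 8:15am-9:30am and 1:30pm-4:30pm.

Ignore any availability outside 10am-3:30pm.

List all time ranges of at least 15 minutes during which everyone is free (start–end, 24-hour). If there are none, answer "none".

Oksana free within 08:00–16:30: 08:00–11:00, 11:15–14:45, 16:00–16:15.
Thandi free within 08:00–16:30: 10:00–10:15, 10:30–11:45, 13:30–16:30.
Quinn ∩ Oksana: 09:00–09:45, 12:15–14:45, 16:00–16:15.
Quinn ∩ Oksana ∩ Thandi: 13:30–14:45, 16:00–16:15.
Quinn ∩ Oksana ∩ Thandi ∩ Uma: 13:45–14:30.
Quinn ∩ Oksana ∩ Thandi ∩ Uma ∩ Priya: 13:45–14:30.
Restricted to 10:00–15:30: 13:45–14:30.
Windows ≥ 15 min: 13:45–14:30.

13:45–14:30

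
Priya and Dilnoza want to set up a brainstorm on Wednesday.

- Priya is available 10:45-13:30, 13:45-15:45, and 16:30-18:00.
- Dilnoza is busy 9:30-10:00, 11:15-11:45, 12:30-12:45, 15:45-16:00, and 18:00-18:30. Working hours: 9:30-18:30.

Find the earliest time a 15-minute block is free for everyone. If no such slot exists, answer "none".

Dilnoza free within 09:30–18:30: 10:00–11:15, 11:45–12:30, 12:45–15:45, 16:00–18:00.
Priya ∩ Dilnoza: 10:45–11:15, 11:45–12:30, 12:45–13:30, 13:45–15:45, 16:30–18:00.
Windows ≥ 15 min: 10:45–11:15, 11:45–12:30, 12:45–13:30, 13:45–15:45, 16:30–18:00.
Earliest such window starts at 10:45.

10:45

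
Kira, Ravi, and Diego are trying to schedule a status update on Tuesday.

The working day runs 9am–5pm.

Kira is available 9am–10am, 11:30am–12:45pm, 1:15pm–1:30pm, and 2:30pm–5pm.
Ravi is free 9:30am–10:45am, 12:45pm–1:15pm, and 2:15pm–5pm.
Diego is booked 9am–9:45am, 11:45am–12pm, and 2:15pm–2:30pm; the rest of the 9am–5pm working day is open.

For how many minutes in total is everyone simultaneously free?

165 minutes

Diego free within 09:00–17:00: 09:45–11:45, 12:00–14:15, 14:30–17:00.
Kira ∩ Ravi: 09:30–10:00, 14:30–17:00.
Kira ∩ Ravi ∩ Diego: 09:45–10:00, 14:30–17:00.
Total common minutes: 15 + 150 = 165.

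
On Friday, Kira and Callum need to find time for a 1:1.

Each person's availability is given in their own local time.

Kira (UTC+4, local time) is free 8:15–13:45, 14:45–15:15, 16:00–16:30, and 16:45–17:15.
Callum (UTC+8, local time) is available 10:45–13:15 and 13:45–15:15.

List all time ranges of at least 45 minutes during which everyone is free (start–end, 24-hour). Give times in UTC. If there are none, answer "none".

04:15–05:15, 05:45–07:15

Kira → UTC: 04:15–09:45, 10:45–11:15, 12:00–12:30, 12:45–13:15.
Callum → UTC: 02:45–05:15, 05:45–07:15.
Kira ∩ Callum: 04:15–05:15, 05:45–07:15.
Windows ≥ 45 min: 04:15–05:15, 05:45–07:15.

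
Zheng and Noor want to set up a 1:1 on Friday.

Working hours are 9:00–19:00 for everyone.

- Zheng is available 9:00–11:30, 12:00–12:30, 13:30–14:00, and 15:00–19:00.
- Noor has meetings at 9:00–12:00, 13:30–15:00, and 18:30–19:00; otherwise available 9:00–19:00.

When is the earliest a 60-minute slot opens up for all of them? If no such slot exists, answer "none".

Noor free within 09:00–19:00: 12:00–13:30, 15:00–18:30.
Zheng ∩ Noor: 12:00–12:30, 15:00–18:30.
Windows ≥ 60 min: 15:00–18:30.
Earliest such window starts at 15:00.

15:00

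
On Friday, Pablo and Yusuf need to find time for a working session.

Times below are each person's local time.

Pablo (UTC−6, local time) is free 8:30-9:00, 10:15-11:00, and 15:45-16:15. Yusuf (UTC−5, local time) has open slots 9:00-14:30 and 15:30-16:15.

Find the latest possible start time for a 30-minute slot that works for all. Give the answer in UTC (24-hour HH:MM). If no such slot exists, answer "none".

Pablo → UTC: 14:30–15:00, 16:15–17:00, 21:45–22:15.
Yusuf → UTC: 14:00–19:30, 20:30–21:15.
Pablo ∩ Yusuf: 14:30–15:00, 16:15–17:00.
Windows ≥ 30 min: 14:30–15:00, 16:15–17:00.
Latest start in the last window 16:15–17:00 is 17:00 − 30 min = 16:30.

16:30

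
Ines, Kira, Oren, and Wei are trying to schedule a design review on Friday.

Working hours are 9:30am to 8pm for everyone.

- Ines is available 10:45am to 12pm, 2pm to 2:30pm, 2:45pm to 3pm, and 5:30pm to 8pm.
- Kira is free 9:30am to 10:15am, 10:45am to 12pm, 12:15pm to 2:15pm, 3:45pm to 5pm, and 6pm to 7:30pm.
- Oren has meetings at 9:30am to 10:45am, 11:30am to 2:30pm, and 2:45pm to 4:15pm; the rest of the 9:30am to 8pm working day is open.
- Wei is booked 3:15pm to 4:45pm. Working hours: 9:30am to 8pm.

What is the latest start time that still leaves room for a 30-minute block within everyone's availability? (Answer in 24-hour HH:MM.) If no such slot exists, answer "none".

19:00

Oren free within 09:30–20:00: 10:45–11:30, 14:30–14:45, 16:15–20:00.
Wei free within 09:30–20:00: 09:30–15:15, 16:45–20:00.
Ines ∩ Kira: 10:45–12:00, 14:00–14:15, 18:00–19:30.
Ines ∩ Kira ∩ Oren: 10:45–11:30, 18:00–19:30.
Ines ∩ Kira ∩ Oren ∩ Wei: 10:45–11:30, 18:00–19:30.
Windows ≥ 30 min: 10:45–11:30, 18:00–19:30.
Latest start in the last window 18:00–19:30 is 19:30 − 30 min = 19:00.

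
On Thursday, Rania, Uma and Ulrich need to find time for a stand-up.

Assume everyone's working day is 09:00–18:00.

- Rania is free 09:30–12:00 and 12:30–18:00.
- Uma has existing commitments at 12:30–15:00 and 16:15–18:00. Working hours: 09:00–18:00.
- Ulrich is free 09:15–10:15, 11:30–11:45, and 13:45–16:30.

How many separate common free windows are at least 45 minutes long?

Uma free within 09:00–18:00: 09:00–12:30, 15:00–16:15.
Rania ∩ Uma: 09:30–12:00, 15:00–16:15.
Rania ∩ Uma ∩ Ulrich: 09:30–10:15, 11:30–11:45, 15:00–16:15.
Windows ≥ 45 min: 09:30–10:15, 15:00–16:15.
That's 2 windows.

2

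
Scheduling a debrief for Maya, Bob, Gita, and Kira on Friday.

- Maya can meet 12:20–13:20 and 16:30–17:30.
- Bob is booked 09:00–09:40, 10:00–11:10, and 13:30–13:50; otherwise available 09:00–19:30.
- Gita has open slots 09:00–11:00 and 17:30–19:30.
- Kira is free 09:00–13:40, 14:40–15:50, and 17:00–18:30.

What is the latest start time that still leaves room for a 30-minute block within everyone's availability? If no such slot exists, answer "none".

none

Bob free within 09:00–19:30: 09:40–10:00, 11:10–13:30, 13:50–19:30.
Maya ∩ Bob: 12:20–13:20, 16:30–17:30.
Maya ∩ Bob ∩ Gita: (none).
Maya ∩ Bob ∩ Gita ∩ Kira: (none).
Windows ≥ 30 min: (none).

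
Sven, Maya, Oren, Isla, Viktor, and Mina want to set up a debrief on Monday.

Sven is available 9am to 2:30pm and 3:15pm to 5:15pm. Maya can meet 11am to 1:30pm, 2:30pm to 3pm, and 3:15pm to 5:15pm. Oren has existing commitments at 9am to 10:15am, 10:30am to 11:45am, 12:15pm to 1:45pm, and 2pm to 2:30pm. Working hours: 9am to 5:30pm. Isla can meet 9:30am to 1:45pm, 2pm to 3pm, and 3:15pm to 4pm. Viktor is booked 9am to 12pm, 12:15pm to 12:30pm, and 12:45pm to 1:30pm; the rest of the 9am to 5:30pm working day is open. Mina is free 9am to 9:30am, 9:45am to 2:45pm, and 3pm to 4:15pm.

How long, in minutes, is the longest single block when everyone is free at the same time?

Oren free within 09:00–17:30: 10:15–10:30, 11:45–12:15, 13:45–14:00, 14:30–17:30.
Viktor free within 09:00–17:30: 12:00–12:15, 12:30–12:45, 13:30–17:30.
Sven ∩ Maya: 11:00–13:30, 15:15–17:15.
Sven ∩ Maya ∩ Oren: 11:45–12:15, 15:15–17:15.
Sven ∩ Maya ∩ Oren ∩ Isla: 11:45–12:15, 15:15–16:00.
Sven ∩ Maya ∩ Oren ∩ Isla ∩ Viktor: 12:00–12:15, 15:15–16:00.
Sven ∩ Maya ∩ Oren ∩ Isla ∩ Viktor ∩ Mina: 12:00–12:15, 15:15–16:00.
Common window lengths: 15, 45 min; longest is 45.

45 minutes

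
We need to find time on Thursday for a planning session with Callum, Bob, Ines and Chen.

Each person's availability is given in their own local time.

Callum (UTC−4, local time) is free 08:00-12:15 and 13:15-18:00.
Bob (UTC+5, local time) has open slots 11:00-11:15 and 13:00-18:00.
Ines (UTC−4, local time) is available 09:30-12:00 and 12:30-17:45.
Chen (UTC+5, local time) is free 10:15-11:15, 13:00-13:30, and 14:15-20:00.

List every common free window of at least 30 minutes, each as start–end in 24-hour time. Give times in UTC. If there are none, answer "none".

Callum → UTC: 12:00–16:15, 17:15–22:00.
Bob → UTC: 06:00–06:15, 08:00–13:00.
Ines → UTC: 13:30–16:00, 16:30–21:45.
Chen → UTC: 05:15–06:15, 08:00–08:30, 09:15–15:00.
Callum ∩ Bob: 12:00–13:00.
Callum ∩ Bob ∩ Ines: (none).
Callum ∩ Bob ∩ Ines ∩ Chen: (none).
Windows ≥ 30 min: (none).

none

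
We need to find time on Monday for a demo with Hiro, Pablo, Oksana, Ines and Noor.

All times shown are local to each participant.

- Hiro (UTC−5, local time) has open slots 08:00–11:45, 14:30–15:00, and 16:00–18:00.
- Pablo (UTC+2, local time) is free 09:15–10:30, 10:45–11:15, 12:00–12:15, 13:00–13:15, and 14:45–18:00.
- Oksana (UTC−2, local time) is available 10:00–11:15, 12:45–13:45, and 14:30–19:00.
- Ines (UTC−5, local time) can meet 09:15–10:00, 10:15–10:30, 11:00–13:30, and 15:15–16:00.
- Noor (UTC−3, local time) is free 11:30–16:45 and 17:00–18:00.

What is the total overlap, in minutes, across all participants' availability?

Hiro → UTC: 13:00–16:45, 19:30–20:00, 21:00–23:00.
Pablo → UTC: 07:15–08:30, 08:45–09:15, 10:00–10:15, 11:00–11:15, 12:45–16:00.
Oksana → UTC: 12:00–13:15, 14:45–15:45, 16:30–21:00.
Ines → UTC: 14:15–15:00, 15:15–15:30, 16:00–18:30, 20:15–21:00.
Noor → UTC: 14:30–19:45, 20:00–21:00.
Hiro ∩ Pablo: 13:00–16:00.
Hiro ∩ Pablo ∩ Oksana: 13:00–13:15, 14:45–15:45.
Hiro ∩ Pablo ∩ Oksana ∩ Ines: 14:45–15:00, 15:15–15:30.
Hiro ∩ Pablo ∩ Oksana ∩ Ines ∩ Noor: 14:45–15:00, 15:15–15:30.
Total common minutes: 15 + 15 = 30.

30 minutes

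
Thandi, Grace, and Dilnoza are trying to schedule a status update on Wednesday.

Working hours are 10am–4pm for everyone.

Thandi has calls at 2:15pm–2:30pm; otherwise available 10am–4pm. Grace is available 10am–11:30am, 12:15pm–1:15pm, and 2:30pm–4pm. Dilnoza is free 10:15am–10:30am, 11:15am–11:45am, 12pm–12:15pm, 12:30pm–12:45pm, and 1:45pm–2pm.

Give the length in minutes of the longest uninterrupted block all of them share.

Thandi free within 10:00–16:00: 10:00–14:15, 14:30–16:00.
Thandi ∩ Grace: 10:00–11:30, 12:15–13:15, 14:30–16:00.
Thandi ∩ Grace ∩ Dilnoza: 10:15–10:30, 11:15–11:30, 12:30–12:45.
Common window lengths: 15, 15, 15 min; longest is 15.

15 minutes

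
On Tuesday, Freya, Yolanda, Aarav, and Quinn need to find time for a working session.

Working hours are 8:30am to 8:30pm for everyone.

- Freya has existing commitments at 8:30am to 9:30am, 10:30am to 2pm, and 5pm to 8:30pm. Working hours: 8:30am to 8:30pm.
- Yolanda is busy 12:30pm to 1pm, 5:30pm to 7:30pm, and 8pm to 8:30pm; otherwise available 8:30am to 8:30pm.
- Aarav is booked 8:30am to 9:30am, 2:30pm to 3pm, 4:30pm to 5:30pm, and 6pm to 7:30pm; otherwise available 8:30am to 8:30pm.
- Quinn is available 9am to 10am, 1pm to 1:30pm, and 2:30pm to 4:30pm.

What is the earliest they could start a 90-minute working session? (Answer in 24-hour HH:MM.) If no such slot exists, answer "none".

15:00

Freya free within 08:30–20:30: 09:30–10:30, 14:00–17:00.
Yolanda free within 08:30–20:30: 08:30–12:30, 13:00–17:30, 19:30–20:00.
Aarav free within 08:30–20:30: 09:30–14:30, 15:00–16:30, 17:30–18:00, 19:30–20:30.
Freya ∩ Yolanda: 09:30–10:30, 14:00–17:00.
Freya ∩ Yolanda ∩ Aarav: 09:30–10:30, 14:00–14:30, 15:00–16:30.
Freya ∩ Yolanda ∩ Aarav ∩ Quinn: 09:30–10:00, 15:00–16:30.
Windows ≥ 90 min: 15:00–16:30.
Earliest such window starts at 15:00.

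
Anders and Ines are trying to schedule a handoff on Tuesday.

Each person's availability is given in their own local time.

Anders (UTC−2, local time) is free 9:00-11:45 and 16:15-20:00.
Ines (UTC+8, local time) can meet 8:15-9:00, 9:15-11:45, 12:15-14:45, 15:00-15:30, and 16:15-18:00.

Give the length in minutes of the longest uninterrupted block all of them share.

0 minutes

Anders → UTC: 11:00–13:45, 18:15–22:00.
Ines → UTC: 00:15–01:00, 01:15–03:45, 04:15–06:45, 07:00–07:30, 08:15–10:00.
Anders ∩ Ines: (none).
No common window.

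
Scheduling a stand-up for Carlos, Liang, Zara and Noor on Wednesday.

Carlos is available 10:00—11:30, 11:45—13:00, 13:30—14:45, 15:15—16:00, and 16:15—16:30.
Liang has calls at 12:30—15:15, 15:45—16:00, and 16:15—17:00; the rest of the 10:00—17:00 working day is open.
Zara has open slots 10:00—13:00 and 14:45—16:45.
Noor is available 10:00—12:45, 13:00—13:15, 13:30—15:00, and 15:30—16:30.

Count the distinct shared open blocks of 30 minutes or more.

2

Liang free within 10:00–17:00: 10:00–12:30, 15:15–15:45, 16:00–16:15.
Carlos ∩ Liang: 10:00–11:30, 11:45–12:30, 15:15–15:45.
Carlos ∩ Liang ∩ Zara: 10:00–11:30, 11:45–12:30, 15:15–15:45.
Carlos ∩ Liang ∩ Zara ∩ Noor: 10:00–11:30, 11:45–12:30, 15:30–15:45.
Windows ≥ 30 min: 10:00–11:30, 11:45–12:30.
That's 2 windows.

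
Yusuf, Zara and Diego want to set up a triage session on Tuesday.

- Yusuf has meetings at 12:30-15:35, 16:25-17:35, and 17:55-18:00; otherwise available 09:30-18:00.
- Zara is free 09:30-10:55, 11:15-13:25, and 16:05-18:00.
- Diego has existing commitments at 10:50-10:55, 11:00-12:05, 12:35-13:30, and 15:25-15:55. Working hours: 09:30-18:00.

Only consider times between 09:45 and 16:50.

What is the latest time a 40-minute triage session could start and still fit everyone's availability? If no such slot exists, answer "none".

Yusuf free within 09:30–18:00: 09:30–12:30, 15:35–16:25, 17:35–17:55.
Diego free within 09:30–18:00: 09:30–10:50, 10:55–11:00, 12:05–12:35, 13:30–15:25, 15:55–18:00.
Yusuf ∩ Zara: 09:30–10:55, 11:15–12:30, 16:05–16:25, 17:35–17:55.
Yusuf ∩ Zara ∩ Diego: 09:30–10:50, 12:05–12:30, 16:05–16:25, 17:35–17:55.
Restricted to 09:45–16:50: 09:45–10:50, 12:05–12:30, 16:05–16:25.
Windows ≥ 40 min: 09:45–10:50.
Latest start in the last window 09:45–10:50 is 10:50 − 40 min = 10:10.

10:10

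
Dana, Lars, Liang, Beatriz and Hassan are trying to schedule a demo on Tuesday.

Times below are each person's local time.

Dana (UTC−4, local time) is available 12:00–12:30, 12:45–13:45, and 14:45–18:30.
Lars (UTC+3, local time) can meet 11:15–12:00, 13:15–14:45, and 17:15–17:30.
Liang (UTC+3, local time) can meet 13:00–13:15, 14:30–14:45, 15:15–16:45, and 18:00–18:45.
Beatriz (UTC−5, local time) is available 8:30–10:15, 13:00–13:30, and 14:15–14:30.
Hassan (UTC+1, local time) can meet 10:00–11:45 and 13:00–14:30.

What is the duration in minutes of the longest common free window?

Dana → UTC: 16:00–16:30, 16:45–17:45, 18:45–22:30.
Lars → UTC: 08:15–09:00, 10:15–11:45, 14:15–14:30.
Liang → UTC: 10:00–10:15, 11:30–11:45, 12:15–13:45, 15:00–15:45.
Beatriz → UTC: 13:30–15:15, 18:00–18:30, 19:15–19:30.
Hassan → UTC: 09:00–10:45, 12:00–13:30.
Dana ∩ Lars: (none).
Dana ∩ Lars ∩ Liang: (none).
Dana ∩ Lars ∩ Liang ∩ Beatriz: (none).
Dana ∩ Lars ∩ Liang ∩ Beatriz ∩ Hassan: (none).
No common window.

0 minutes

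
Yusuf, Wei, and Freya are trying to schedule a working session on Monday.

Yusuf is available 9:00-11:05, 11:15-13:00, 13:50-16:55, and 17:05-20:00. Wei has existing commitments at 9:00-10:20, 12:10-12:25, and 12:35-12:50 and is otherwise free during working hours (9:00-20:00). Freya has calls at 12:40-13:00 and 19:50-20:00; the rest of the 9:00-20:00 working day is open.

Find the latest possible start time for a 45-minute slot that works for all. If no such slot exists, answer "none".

Wei free within 09:00–20:00: 10:20–12:10, 12:25–12:35, 12:50–20:00.
Freya free within 09:00–20:00: 09:00–12:40, 13:00–19:50.
Yusuf ∩ Wei: 10:20–11:05, 11:15–12:10, 12:25–12:35, 12:50–13:00, 13:50–16:55, 17:05–20:00.
Yusuf ∩ Wei ∩ Freya: 10:20–11:05, 11:15–12:10, 12:25–12:35, 13:50–16:55, 17:05–19:50.
Windows ≥ 45 min: 10:20–11:05, 11:15–12:10, 13:50–16:55, 17:05–19:50.
Latest start in the last window 17:05–19:50 is 19:50 − 45 min = 19:05.

19:05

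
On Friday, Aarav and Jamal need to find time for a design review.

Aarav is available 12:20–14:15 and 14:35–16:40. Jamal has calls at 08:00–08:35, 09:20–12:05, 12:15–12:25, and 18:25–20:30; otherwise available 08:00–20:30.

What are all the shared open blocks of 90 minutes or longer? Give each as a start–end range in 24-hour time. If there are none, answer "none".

Jamal free within 08:00–20:30: 08:35–09:20, 12:05–12:15, 12:25–18:25.
Aarav ∩ Jamal: 12:25–14:15, 14:35–16:40.
Windows ≥ 90 min: 12:25–14:15, 14:35–16:40.

12:25–14:15, 14:35–16:40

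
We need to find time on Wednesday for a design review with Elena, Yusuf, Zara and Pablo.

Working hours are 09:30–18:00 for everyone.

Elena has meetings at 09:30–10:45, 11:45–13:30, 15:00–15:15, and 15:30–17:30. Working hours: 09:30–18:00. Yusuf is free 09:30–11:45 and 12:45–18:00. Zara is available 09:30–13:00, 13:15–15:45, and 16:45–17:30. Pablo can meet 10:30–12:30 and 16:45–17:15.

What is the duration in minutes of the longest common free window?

Elena free within 09:30–18:00: 10:45–11:45, 13:30–15:00, 15:15–15:30, 17:30–18:00.
Elena ∩ Yusuf: 10:45–11:45, 13:30–15:00, 15:15–15:30, 17:30–18:00.
Elena ∩ Yusuf ∩ Zara: 10:45–11:45, 13:30–15:00, 15:15–15:30.
Elena ∩ Yusuf ∩ Zara ∩ Pablo: 10:45–11:45.
Single common window of 60 minutes.

60 minutes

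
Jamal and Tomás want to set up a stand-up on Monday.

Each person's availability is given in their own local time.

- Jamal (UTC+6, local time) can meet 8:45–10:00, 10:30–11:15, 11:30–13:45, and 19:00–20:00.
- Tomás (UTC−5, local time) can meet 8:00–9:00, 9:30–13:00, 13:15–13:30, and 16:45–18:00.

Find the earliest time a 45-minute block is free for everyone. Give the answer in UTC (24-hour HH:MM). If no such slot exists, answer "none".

Jamal → UTC: 02:45–04:00, 04:30–05:15, 05:30–07:45, 13:00–14:00.
Tomás → UTC: 13:00–14:00, 14:30–18:00, 18:15–18:30, 21:45–23:00.
Jamal ∩ Tomás: 13:00–14:00.
Windows ≥ 45 min: 13:00–14:00.
Earliest such window starts at 13:00.

13:00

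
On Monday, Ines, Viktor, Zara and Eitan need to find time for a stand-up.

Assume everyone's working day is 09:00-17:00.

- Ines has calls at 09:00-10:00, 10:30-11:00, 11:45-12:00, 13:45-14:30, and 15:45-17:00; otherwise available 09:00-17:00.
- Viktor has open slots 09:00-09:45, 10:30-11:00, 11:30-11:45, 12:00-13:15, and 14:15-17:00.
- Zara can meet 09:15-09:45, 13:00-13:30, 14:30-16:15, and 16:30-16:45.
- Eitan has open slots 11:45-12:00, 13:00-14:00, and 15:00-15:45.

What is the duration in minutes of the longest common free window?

45 minutes

Ines free within 09:00–17:00: 10:00–10:30, 11:00–11:45, 12:00–13:45, 14:30–15:45.
Ines ∩ Viktor: 11:30–11:45, 12:00–13:15, 14:30–15:45.
Ines ∩ Viktor ∩ Zara: 13:00–13:15, 14:30–15:45.
Ines ∩ Viktor ∩ Zara ∩ Eitan: 13:00–13:15, 15:00–15:45.
Common window lengths: 15, 45 min; longest is 45.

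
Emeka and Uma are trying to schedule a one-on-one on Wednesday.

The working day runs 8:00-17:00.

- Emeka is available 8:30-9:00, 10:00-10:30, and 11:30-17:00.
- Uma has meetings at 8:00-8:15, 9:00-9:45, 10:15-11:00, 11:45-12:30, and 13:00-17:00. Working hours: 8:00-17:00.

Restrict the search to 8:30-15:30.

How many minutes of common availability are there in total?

90 minutes

Uma free within 08:00–17:00: 08:15–09:00, 09:45–10:15, 11:00–11:45, 12:30–13:00.
Emeka ∩ Uma: 08:30–09:00, 10:00–10:15, 11:30–11:45, 12:30–13:00.
Restricted to 08:30–15:30: 08:30–09:00, 10:00–10:15, 11:30–11:45, 12:30–13:00.
Total common minutes: 30 + 15 + 15 + 30 = 90.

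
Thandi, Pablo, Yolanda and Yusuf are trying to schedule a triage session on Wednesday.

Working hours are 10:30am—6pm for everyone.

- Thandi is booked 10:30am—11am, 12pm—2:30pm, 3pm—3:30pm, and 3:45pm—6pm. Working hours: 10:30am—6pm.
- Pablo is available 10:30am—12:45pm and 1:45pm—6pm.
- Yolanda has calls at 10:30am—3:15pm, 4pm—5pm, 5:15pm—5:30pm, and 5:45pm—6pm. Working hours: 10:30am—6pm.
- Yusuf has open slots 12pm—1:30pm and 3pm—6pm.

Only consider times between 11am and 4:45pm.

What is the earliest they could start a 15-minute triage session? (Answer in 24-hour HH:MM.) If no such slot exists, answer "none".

15:30

Thandi free within 10:30–18:00: 11:00–12:00, 14:30–15:00, 15:30–15:45.
Yolanda free within 10:30–18:00: 15:15–16:00, 17:00–17:15, 17:30–17:45.
Thandi ∩ Pablo: 11:00–12:00, 14:30–15:00, 15:30–15:45.
Thandi ∩ Pablo ∩ Yolanda: 15:30–15:45.
Thandi ∩ Pablo ∩ Yolanda ∩ Yusuf: 15:30–15:45.
Restricted to 11:00–16:45: 15:30–15:45.
Windows ≥ 15 min: 15:30–15:45.
Earliest such window starts at 15:30.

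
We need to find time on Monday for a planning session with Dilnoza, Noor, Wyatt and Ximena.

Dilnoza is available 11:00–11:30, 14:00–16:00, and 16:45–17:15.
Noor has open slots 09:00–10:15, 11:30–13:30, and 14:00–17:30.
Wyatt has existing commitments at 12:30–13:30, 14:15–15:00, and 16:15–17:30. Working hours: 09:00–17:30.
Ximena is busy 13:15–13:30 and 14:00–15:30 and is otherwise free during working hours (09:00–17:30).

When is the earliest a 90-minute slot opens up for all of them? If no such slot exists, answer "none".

Wyatt free within 09:00–17:30: 09:00–12:30, 13:30–14:15, 15:00–16:15.
Ximena free within 09:00–17:30: 09:00–13:15, 13:30–14:00, 15:30–17:30.
Dilnoza ∩ Noor: 14:00–16:00, 16:45–17:15.
Dilnoza ∩ Noor ∩ Wyatt: 14:00–14:15, 15:00–16:00.
Dilnoza ∩ Noor ∩ Wyatt ∩ Ximena: 15:30–16:00.
Windows ≥ 90 min: (none).

none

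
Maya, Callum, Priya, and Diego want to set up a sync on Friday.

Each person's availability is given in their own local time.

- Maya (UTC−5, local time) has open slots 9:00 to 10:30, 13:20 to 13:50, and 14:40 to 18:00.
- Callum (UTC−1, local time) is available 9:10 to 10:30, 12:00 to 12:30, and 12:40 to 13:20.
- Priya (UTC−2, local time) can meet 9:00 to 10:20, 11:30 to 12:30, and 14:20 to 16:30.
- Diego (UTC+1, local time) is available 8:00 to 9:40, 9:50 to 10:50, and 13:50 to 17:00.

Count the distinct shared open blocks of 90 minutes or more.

Maya → UTC: 14:00–15:30, 18:20–18:50, 19:40–23:00.
Callum → UTC: 10:10–11:30, 13:00–13:30, 13:40–14:20.
Priya → UTC: 11:00–12:20, 13:30–14:30, 16:20–18:30.
Diego → UTC: 07:00–08:40, 08:50–09:50, 12:50–16:00.
Maya ∩ Callum: 14:00–14:20.
Maya ∩ Callum ∩ Priya: 14:00–14:20.
Maya ∩ Callum ∩ Priya ∩ Diego: 14:00–14:20.
Windows ≥ 90 min: (none).
That's 0 windows.

0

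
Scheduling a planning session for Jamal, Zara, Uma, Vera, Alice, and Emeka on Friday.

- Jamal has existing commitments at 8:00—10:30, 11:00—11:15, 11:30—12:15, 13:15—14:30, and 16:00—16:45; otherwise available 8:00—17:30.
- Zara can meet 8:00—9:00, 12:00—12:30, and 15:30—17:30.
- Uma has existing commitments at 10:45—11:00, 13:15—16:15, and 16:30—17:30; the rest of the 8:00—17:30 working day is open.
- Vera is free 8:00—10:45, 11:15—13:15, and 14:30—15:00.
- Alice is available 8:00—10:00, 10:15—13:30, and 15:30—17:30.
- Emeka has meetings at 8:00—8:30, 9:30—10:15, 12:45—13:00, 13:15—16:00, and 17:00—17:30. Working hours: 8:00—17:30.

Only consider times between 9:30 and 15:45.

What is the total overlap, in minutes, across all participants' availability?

Jamal free within 08:00–17:30: 10:30–11:00, 11:15–11:30, 12:15–13:15, 14:30–16:00, 16:45–17:30.
Uma free within 08:00–17:30: 08:00–10:45, 11:00–13:15, 16:15–16:30.
Emeka free within 08:00–17:30: 08:30–09:30, 10:15–12:45, 13:00–13:15, 16:00–17:00.
Jamal ∩ Zara: 12:15–12:30, 15:30–16:00, 16:45–17:30.
Jamal ∩ Zara ∩ Uma: 12:15–12:30.
Jamal ∩ Zara ∩ Uma ∩ Vera: 12:15–12:30.
Jamal ∩ Zara ∩ Uma ∩ Vera ∩ Alice: 12:15–12:30.
Jamal ∩ Zara ∩ Uma ∩ Vera ∩ Alice ∩ Emeka: 12:15–12:30.
Restricted to 09:30–15:45: 12:15–12:30.
Total common minutes: 15.

15 minutes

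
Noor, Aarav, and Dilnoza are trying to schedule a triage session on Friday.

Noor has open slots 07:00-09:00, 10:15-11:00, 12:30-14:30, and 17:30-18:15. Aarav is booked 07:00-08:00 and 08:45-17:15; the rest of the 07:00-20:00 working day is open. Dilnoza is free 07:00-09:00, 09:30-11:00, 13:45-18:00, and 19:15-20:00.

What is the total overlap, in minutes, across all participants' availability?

75 minutes

Aarav free within 07:00–20:00: 08:00–08:45, 17:15–20:00.
Noor ∩ Aarav: 08:00–08:45, 17:30–18:15.
Noor ∩ Aarav ∩ Dilnoza: 08:00–08:45, 17:30–18:00.
Total common minutes: 45 + 30 = 75.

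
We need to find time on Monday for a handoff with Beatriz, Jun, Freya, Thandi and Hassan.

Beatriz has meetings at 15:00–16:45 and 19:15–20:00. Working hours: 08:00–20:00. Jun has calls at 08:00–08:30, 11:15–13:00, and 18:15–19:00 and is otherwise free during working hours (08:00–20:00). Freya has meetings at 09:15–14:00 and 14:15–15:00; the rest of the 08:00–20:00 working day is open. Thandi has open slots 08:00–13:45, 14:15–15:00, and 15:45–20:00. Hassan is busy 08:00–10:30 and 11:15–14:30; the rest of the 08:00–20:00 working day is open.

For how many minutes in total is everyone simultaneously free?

Beatriz free within 08:00–20:00: 08:00–15:00, 16:45–19:15.
Jun free within 08:00–20:00: 08:30–11:15, 13:00–18:15, 19:00–20:00.
Freya free within 08:00–20:00: 08:00–09:15, 14:00–14:15, 15:00–20:00.
Hassan free within 08:00–20:00: 10:30–11:15, 14:30–20:00.
Beatriz ∩ Jun: 08:30–11:15, 13:00–15:00, 16:45–18:15, 19:00–19:15.
Beatriz ∩ Jun ∩ Freya: 08:30–09:15, 14:00–14:15, 16:45–18:15, 19:00–19:15.
Beatriz ∩ Jun ∩ Freya ∩ Thandi: 08:30–09:15, 16:45–18:15, 19:00–19:15.
Beatriz ∩ Jun ∩ Freya ∩ Thandi ∩ Hassan: 16:45–18:15, 19:00–19:15.
Total common minutes: 90 + 15 = 105.

105 minutes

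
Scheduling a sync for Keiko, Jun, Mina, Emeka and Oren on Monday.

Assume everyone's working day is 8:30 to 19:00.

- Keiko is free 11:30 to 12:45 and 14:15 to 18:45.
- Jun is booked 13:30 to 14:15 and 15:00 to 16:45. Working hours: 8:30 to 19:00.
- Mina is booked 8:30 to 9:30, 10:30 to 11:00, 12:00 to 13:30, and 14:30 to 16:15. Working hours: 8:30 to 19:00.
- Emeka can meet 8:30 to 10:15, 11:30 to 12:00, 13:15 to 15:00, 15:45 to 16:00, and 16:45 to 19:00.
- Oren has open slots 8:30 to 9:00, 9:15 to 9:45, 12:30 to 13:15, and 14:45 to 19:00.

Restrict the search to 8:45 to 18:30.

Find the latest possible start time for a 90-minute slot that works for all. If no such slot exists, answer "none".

17:00

Jun free within 08:30–19:00: 08:30–13:30, 14:15–15:00, 16:45–19:00.
Mina free within 08:30–19:00: 09:30–10:30, 11:00–12:00, 13:30–14:30, 16:15–19:00.
Keiko ∩ Jun: 11:30–12:45, 14:15–15:00, 16:45–18:45.
Keiko ∩ Jun ∩ Mina: 11:30–12:00, 14:15–14:30, 16:45–18:45.
Keiko ∩ Jun ∩ Mina ∩ Emeka: 11:30–12:00, 14:15–14:30, 16:45–18:45.
Keiko ∩ Jun ∩ Mina ∩ Emeka ∩ Oren: 16:45–18:45.
Restricted to 08:45–18:30: 16:45–18:30.
Windows ≥ 90 min: 16:45–18:30.
Latest start in the last window 16:45–18:30 is 18:30 − 90 min = 17:00.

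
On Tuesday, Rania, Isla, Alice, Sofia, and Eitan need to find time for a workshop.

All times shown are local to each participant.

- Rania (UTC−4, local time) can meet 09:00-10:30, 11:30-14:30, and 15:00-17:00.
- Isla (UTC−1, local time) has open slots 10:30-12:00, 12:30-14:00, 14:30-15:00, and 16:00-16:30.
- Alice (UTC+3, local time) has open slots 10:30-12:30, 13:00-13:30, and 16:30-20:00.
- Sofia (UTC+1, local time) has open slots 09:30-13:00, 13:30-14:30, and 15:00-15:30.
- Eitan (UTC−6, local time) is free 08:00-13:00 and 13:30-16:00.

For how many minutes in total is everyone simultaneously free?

Rania → UTC: 13:00–14:30, 15:30–18:30, 19:00–21:00.
Isla → UTC: 11:30–13:00, 13:30–15:00, 15:30–16:00, 17:00–17:30.
Alice → UTC: 07:30–09:30, 10:00–10:30, 13:30–17:00.
Sofia → UTC: 08:30–12:00, 12:30–13:30, 14:00–14:30.
Eitan → UTC: 14:00–19:00, 19:30–22:00.
Rania ∩ Isla: 13:30–14:30, 15:30–16:00, 17:00–17:30.
Rania ∩ Isla ∩ Alice: 13:30–14:30, 15:30–16:00.
Rania ∩ Isla ∩ Alice ∩ Sofia: 14:00–14:30.
Rania ∩ Isla ∩ Alice ∩ Sofia ∩ Eitan: 14:00–14:30.
Total common minutes: 30.

30 minutes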